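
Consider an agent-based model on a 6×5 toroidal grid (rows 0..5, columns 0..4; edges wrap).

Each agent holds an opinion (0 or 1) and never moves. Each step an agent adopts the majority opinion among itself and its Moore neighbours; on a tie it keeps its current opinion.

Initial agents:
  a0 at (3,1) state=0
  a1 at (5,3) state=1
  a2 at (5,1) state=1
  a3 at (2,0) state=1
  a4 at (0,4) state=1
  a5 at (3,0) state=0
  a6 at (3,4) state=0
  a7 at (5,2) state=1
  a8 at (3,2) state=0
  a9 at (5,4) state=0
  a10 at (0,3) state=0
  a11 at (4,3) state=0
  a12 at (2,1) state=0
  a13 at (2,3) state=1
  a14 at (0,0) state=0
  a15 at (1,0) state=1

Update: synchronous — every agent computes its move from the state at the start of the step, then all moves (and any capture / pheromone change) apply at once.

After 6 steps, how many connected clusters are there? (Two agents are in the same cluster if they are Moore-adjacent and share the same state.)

2

t=1: a0@(3,1):0 a1@(5,3):1 a2@(5,1):1 a3@(2,0):0 a4@(0,4):1 a5@(3,0):0 a6@(3,4):0 a7@(5,2):1 a8@(3,2):0 a9@(5,4):0 a10@(0,3):1 a11@(4,3):0 a12@(2,1):0 a13@(2,3):0 a14@(0,0):1 a15@(1,0):1
t=2: a0@(3,1):0 a1@(5,3):1 a2@(5,1):1 a3@(2,0):0 a4@(0,4):1 a5@(3,0):0 a6@(3,4):0 a7@(5,2):1 a8@(3,2):0 a9@(5,4):1 a10@(0,3):1 a11@(4,3):0 a12@(2,1):0 a13@(2,3):0 a14@(0,0):1 a15@(1,0):1
t=3: (unchanged — steady state)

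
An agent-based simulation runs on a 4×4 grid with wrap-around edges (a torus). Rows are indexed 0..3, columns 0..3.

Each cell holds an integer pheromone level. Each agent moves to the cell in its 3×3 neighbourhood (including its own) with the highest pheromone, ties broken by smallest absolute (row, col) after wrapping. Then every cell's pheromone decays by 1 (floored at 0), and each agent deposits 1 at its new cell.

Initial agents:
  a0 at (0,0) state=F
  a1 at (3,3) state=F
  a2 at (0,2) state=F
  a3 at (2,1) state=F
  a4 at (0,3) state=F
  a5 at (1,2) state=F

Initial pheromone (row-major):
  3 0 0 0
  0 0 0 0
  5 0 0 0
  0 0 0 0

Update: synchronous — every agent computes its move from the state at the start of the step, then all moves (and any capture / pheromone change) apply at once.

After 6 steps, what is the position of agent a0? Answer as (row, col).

(0, 0)

t=1: a0@(0,0) a1@(2,0) a2@(0,1) a3@(2,0) a4@(0,0) a5@(0,1) | pheromone: 4 2 0 0 / 0 0 0 0 / 6 0 0 0 / 0 0 0 0
t=2: a0@(0,0) a1@(2,0) a2@(0,0) a3@(2,0) a4@(0,0) a5@(0,0) | pheromone: 7 1 0 0 / 0 0 0 0 / 7 0 0 0 / 0 0 0 0
t=3: a0@(0,0) a1@(2,0) a2@(0,0) a3@(2,0) a4@(0,0) a5@(0,0) | pheromone: 10 0 0 0 / 0 0 0 0 / 8 0 0 0 / 0 0 0 0
t=4: a0@(0,0) a1@(2,0) a2@(0,0) a3@(2,0) a4@(0,0) a5@(0,0) | pheromone: 13 0 0 0 / 0 0 0 0 / 9 0 0 0 / 0 0 0 0
t=5: a0@(0,0) a1@(2,0) a2@(0,0) a3@(2,0) a4@(0,0) a5@(0,0) | pheromone: 16 0 0 0 / 0 0 0 0 / 10 0 0 0 / 0 0 0 0
t=6: a0@(0,0) a1@(2,0) a2@(0,0) a3@(2,0) a4@(0,0) a5@(0,0) | pheromone: 19 0 0 0 / 0 0 0 0 / 11 0 0 0 / 0 0 0 0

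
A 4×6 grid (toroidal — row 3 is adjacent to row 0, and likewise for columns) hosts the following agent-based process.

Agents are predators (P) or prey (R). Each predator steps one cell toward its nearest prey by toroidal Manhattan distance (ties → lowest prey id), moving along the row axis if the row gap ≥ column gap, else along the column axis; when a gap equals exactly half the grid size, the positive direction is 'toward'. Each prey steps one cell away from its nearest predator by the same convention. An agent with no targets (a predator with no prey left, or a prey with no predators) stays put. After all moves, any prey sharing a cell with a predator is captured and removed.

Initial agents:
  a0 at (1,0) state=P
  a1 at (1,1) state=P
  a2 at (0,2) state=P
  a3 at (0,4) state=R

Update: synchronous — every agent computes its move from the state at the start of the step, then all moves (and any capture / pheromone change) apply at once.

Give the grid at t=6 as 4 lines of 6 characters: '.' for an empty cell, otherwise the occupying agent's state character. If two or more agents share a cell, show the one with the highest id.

t=1: a0@(1,5):P a1@(1,2):P a2@(0,3):P a3@(0,5):R
t=2: a0@(0,5):P a1@(1,3):P a2@(0,4):P a3@(3,5):R
t=3: a0@(3,5):P a1@(2,3):P a2@(3,4):P a3@(2,5):R
t=4: a0@(2,5):P a1@(2,4):P a2@(2,4):P a3@(1,5):R
t=5: a0@(1,5):P a1@(1,4):P a2@(1,4):P a3@(0,5):R
t=6: a0@(0,5):P a1@(0,4):P a2@(0,4):P a3@(3,5):R

....PP
......
......
.....R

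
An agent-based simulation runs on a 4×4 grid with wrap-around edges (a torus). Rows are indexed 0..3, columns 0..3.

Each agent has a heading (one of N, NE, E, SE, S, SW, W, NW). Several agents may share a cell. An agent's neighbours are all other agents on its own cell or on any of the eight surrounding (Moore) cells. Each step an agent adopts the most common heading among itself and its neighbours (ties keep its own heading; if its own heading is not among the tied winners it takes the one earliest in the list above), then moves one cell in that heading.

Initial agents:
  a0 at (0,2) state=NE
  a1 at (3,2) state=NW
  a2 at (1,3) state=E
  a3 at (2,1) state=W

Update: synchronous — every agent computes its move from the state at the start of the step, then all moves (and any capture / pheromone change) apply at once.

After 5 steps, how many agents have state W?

t=1: a0@(3,3):NE a1@(2,1):NW a2@(1,0):E a3@(2,0):W
t=2: a0@(2,0):NE a1@(1,0):NW a2@(1,1):E a3@(2,3):W
t=3: a0@(1,1):NE a1@(0,3):NW a2@(1,2):E a3@(2,2):W
t=4: a0@(0,2):NE a1@(3,2):NW a2@(1,3):E a3@(2,1):W
t=5: a0@(3,3):NE a1@(2,1):NW a2@(1,0):E a3@(2,0):W

1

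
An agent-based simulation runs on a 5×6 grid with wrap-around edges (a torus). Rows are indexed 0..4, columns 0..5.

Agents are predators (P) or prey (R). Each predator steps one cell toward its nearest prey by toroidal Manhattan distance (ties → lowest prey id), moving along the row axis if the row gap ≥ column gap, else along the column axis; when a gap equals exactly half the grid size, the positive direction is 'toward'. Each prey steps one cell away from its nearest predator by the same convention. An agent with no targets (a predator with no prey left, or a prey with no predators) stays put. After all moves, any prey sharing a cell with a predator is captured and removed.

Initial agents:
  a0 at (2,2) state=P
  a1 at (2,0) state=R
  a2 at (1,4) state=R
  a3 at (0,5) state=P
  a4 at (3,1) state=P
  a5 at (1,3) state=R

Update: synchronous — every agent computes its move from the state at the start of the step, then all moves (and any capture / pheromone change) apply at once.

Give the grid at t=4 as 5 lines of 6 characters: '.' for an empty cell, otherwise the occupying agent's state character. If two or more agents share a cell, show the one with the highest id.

....RR
......
......
......
P..R.P

t=1: a0@(2,1):P a1@(2,5):R a2@(2,4):R a3@(1,5):P a4@(2,1):P a5@(0,3):R
t=2: a0@(2,0):P a1@(3,5):R a2@(3,4):R a3@(2,5):P a4@(2,0):P a5@(0,2):R
t=3: a0@(3,0):P a1@(4,5):R a2@(4,4):R a3@(3,5):P a4@(3,0):P a5@(4,2):R
t=4: a0@(4,0):P a1@(0,5):R a2@(0,4):R a3@(4,5):P a4@(4,0):P a5@(4,3):R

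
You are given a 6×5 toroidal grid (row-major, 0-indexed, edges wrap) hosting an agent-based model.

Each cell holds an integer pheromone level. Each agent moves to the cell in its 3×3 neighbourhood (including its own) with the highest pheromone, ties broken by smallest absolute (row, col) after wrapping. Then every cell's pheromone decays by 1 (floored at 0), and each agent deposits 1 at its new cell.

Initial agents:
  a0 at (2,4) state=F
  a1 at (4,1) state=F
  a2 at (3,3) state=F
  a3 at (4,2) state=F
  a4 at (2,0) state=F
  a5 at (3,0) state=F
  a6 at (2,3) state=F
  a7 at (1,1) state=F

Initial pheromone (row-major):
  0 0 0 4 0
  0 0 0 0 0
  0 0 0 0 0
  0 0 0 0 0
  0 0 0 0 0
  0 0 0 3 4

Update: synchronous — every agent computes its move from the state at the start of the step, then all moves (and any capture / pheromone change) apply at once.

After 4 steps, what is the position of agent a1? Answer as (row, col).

t=1: a0@(1,0) a1@(3,0) a2@(2,2) a3@(5,3) a4@(1,0) a5@(2,0) a6@(1,2) a7@(0,0) | pheromone: 1 0 0 3 0 / 2 0 1 0 0 / 1 0 1 0 0 / 1 0 0 0 0 / 0 0 0 0 0 / 0 0 0 3 3
t=2: a0@(1,0) a1@(2,0) a2@(1,2) a3@(0,3) a4@(1,0) a5@(1,0) a6@(0,3) a7@(5,4) | pheromone: 0 0 0 4 0 / 4 0 1 0 0 / 1 0 0 0 0 / 0 0 0 0 0 / 0 0 0 0 0 / 0 0 0 2 3
t=3: a0@(1,0) a1@(1,0) a2@(0,3) a3@(0,3) a4@(1,0) a5@(1,0) a6@(0,3) a7@(0,3) | pheromone: 0 0 0 7 0 / 7 0 0 0 0 / 0 0 0 0 0 / 0 0 0 0 0 / 0 0 0 0 0 / 0 0 0 1 2
t=4: a0@(1,0) a1@(1,0) a2@(0,3) a3@(0,3) a4@(1,0) a5@(1,0) a6@(0,3) a7@(0,3) | pheromone: 0 0 0 10 0 / 10 0 0 0 0 / 0 0 0 0 0 / 0 0 0 0 0 / 0 0 0 0 0 / 0 0 0 0 1

(1, 0)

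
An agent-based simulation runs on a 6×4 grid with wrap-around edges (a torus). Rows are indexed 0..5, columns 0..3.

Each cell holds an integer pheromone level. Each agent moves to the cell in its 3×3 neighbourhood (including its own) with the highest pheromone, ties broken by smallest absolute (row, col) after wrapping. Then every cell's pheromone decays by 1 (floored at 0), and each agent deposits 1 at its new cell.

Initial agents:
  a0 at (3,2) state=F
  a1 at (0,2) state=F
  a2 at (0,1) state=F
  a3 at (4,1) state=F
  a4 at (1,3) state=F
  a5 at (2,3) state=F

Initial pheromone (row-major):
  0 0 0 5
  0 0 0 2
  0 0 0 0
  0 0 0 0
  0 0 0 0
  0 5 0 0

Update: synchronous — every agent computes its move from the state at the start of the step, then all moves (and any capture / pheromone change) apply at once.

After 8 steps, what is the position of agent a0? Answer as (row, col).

(2, 1)

t=1: a0@(2,1) a1@(0,3) a2@(5,1) a3@(5,1) a4@(0,3) a5@(1,3) | pheromone: 0 0 0 6 / 0 0 0 2 / 0 1 0 0 / 0 0 0 0 / 0 0 0 0 / 0 6 0 0
t=2: a0@(2,1) a1@(0,3) a2@(5,1) a3@(5,1) a4@(0,3) a5@(0,3) | pheromone: 0 0 0 8 / 0 0 0 1 / 0 1 0 0 / 0 0 0 0 / 0 0 0 0 / 0 7 0 0
t=3: a0@(2,1) a1@(0,3) a2@(5,1) a3@(5,1) a4@(0,3) a5@(0,3) | pheromone: 0 0 0 10 / 0 0 0 0 / 0 1 0 0 / 0 0 0 0 / 0 0 0 0 / 0 8 0 0
t=4: a0@(2,1) a1@(0,3) a2@(5,1) a3@(5,1) a4@(0,3) a5@(0,3) | pheromone: 0 0 0 12 / 0 0 0 0 / 0 1 0 0 / 0 0 0 0 / 0 0 0 0 / 0 9 0 0
t=5: a0@(2,1) a1@(0,3) a2@(5,1) a3@(5,1) a4@(0,3) a5@(0,3) | pheromone: 0 0 0 14 / 0 0 0 0 / 0 1 0 0 / 0 0 0 0 / 0 0 0 0 / 0 10 0 0
t=6: a0@(2,1) a1@(0,3) a2@(5,1) a3@(5,1) a4@(0,3) a5@(0,3) | pheromone: 0 0 0 16 / 0 0 0 0 / 0 1 0 0 / 0 0 0 0 / 0 0 0 0 / 0 11 0 0
t=7: a0@(2,1) a1@(0,3) a2@(5,1) a3@(5,1) a4@(0,3) a5@(0,3) | pheromone: 0 0 0 18 / 0 0 0 0 / 0 1 0 0 / 0 0 0 0 / 0 0 0 0 / 0 12 0 0
t=8: a0@(2,1) a1@(0,3) a2@(5,1) a3@(5,1) a4@(0,3) a5@(0,3) | pheromone: 0 0 0 20 / 0 0 0 0 / 0 1 0 0 / 0 0 0 0 / 0 0 0 0 / 0 13 0 0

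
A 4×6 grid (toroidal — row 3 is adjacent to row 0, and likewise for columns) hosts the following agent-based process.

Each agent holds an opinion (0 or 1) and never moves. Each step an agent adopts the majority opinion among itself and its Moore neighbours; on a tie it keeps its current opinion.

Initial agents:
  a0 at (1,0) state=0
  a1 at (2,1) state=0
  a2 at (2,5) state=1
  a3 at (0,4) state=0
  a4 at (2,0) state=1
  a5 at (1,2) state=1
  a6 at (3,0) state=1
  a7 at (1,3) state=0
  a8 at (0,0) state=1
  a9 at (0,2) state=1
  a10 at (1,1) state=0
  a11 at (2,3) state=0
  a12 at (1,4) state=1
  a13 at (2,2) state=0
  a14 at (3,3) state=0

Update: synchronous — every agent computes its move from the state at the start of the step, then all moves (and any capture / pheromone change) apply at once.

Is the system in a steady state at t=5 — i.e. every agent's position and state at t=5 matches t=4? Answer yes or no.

yes

t=1: a0@(1,0):0 a1@(2,1):0 a2@(2,5):1 a3@(0,4):0 a4@(2,0):1 a5@(1,2):0 a6@(3,0):1 a7@(1,3):0 a8@(0,0):1 a9@(0,2):0 a10@(1,1):0 a11@(2,3):0 a12@(1,4):0 a13@(2,2):0 a14@(3,3):0
t=2: (unchanged — steady state)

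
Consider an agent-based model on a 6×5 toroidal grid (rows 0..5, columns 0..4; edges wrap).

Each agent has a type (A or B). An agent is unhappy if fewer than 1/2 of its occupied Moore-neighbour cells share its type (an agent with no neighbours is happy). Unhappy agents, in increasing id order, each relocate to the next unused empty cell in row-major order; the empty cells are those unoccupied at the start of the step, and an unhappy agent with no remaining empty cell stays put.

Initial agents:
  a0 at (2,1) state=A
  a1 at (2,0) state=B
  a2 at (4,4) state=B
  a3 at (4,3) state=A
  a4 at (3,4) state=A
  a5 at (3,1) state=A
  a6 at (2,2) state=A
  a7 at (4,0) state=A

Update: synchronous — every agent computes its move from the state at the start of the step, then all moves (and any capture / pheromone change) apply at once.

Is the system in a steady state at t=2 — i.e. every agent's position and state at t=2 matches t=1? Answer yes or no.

t=1: a0@(2,1):A a1@(0,0):B a2@(0,1):B a3@(4,3):A a4@(3,4):A a5@(3,1):A a6@(2,2):A a7@(4,0):A
t=2: (unchanged — steady state)

yes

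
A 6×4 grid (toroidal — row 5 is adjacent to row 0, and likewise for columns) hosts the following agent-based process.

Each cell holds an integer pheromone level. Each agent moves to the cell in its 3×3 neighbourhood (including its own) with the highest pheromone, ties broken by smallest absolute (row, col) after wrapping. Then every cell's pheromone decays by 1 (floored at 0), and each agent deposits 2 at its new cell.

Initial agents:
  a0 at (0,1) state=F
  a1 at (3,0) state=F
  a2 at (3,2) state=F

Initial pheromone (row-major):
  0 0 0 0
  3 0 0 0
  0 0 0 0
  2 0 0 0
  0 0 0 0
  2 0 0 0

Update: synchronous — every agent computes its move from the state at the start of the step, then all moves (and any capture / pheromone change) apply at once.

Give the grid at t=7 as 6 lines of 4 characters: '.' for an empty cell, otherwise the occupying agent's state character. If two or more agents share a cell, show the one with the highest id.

t=1: a0@(1,0) a1@(3,0) a2@(2,1) | pheromone: 0 0 0 0 / 4 0 0 0 / 0 2 0 0 / 3 0 0 0 / 0 0 0 0 / 1 0 0 0
t=2: a0@(1,0) a1@(3,0) a2@(1,0) | pheromone: 0 0 0 0 / 7 0 0 0 / 0 1 0 0 / 4 0 0 0 / 0 0 0 0 / 0 0 0 0
t=3: a0@(1,0) a1@(3,0) a2@(1,0) | pheromone: 0 0 0 0 / 10 0 0 0 / 0 0 0 0 / 5 0 0 0 / 0 0 0 0 / 0 0 0 0
t=4: a0@(1,0) a1@(3,0) a2@(1,0) | pheromone: 0 0 0 0 / 13 0 0 0 / 0 0 0 0 / 6 0 0 0 / 0 0 0 0 / 0 0 0 0
t=5: a0@(1,0) a1@(3,0) a2@(1,0) | pheromone: 0 0 0 0 / 16 0 0 0 / 0 0 0 0 / 7 0 0 0 / 0 0 0 0 / 0 0 0 0
t=6: a0@(1,0) a1@(3,0) a2@(1,0) | pheromone: 0 0 0 0 / 19 0 0 0 / 0 0 0 0 / 8 0 0 0 / 0 0 0 0 / 0 0 0 0
t=7: a0@(1,0) a1@(3,0) a2@(1,0) | pheromone: 0 0 0 0 / 22 0 0 0 / 0 0 0 0 / 9 0 0 0 / 0 0 0 0 / 0 0 0 0

....
F...
....
F...
....
....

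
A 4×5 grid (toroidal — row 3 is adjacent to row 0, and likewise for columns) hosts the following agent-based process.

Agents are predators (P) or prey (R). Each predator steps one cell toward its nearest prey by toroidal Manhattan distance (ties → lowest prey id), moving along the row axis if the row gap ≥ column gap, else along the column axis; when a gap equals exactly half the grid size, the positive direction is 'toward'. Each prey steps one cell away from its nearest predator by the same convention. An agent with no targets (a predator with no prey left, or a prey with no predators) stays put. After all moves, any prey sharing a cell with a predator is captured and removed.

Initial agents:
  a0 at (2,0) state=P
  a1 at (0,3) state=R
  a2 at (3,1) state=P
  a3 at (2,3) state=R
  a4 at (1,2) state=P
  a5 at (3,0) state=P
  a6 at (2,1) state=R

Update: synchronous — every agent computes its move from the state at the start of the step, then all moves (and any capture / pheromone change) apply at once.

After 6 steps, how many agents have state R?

3

t=1: a0@(2,1):P a1@(3,3):R a2@(2,1):P a3@(2,2):R a4@(0,2):P a5@(2,0):P a6@(2,2):R
t=2: a0@(2,2):P a1@(2,3):R a2@(2,2):P a3@(2,3):R a4@(3,2):P a5@(2,1):P a6@(2,3):R
t=3: a0@(2,3):P a1@(2,4):R a2@(2,3):P a3@(2,4):R a4@(2,2):P a5@(2,2):P a6@(2,4):R
t=4: a0@(2,4):P a1@(2,0):R a2@(2,4):P a3@(2,0):R a4@(2,3):P a5@(2,3):P a6@(2,0):R
t=5: a0@(2,0):P a1@(2,1):R a2@(2,0):P a3@(2,1):R a4@(2,4):P a5@(2,4):P a6@(2,1):R
t=6: a0@(2,1):P a1@(2,2):R a2@(2,1):P a3@(2,2):R a4@(2,0):P a5@(2,0):P a6@(2,2):R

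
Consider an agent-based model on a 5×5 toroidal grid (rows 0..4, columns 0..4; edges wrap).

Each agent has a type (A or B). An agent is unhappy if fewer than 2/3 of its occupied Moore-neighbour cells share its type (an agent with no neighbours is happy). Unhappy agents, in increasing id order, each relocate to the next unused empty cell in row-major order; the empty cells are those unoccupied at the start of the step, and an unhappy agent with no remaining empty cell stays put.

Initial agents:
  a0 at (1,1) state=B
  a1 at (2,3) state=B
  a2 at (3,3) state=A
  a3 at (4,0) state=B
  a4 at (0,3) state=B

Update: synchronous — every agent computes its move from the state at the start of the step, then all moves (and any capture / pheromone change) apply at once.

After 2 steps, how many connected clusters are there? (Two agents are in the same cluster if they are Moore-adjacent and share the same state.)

3

t=1: a0@(1,1):B a1@(0,0):B a2@(0,1):A a3@(4,0):B a4@(0,3):B
t=2: a0@(0,2):B a1@(0,0):B a2@(0,4):A a3@(1,0):B a4@(0,3):B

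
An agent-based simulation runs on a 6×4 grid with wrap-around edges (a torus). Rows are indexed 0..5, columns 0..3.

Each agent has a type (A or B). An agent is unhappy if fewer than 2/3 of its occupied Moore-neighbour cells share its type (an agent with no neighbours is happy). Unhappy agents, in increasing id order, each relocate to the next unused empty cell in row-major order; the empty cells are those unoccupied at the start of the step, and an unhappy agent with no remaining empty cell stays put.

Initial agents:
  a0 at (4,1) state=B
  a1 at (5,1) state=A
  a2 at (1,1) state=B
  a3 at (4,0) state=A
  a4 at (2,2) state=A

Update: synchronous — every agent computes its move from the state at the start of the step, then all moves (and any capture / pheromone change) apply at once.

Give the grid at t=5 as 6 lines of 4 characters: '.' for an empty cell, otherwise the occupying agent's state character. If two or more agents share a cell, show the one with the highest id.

t=1: a0@(0,0):B a1@(0,1):A a2@(0,2):B a3@(0,3):A a4@(1,0):A
t=2: a0@(1,1):B a1@(1,2):A a2@(1,3):B a3@(2,0):A a4@(1,0):A
t=3: a0@(0,0):B a1@(0,1):A a2@(0,2):B a3@(0,3):A a4@(2,1):A
t=4: a0@(1,0):B a1@(1,1):A a2@(1,2):B a3@(1,3):A a4@(2,1):A
t=5: a0@(0,0):B a1@(0,1):A a2@(0,2):B a3@(0,3):A a4@(2,0):A

BABA
....
A...
....
....
....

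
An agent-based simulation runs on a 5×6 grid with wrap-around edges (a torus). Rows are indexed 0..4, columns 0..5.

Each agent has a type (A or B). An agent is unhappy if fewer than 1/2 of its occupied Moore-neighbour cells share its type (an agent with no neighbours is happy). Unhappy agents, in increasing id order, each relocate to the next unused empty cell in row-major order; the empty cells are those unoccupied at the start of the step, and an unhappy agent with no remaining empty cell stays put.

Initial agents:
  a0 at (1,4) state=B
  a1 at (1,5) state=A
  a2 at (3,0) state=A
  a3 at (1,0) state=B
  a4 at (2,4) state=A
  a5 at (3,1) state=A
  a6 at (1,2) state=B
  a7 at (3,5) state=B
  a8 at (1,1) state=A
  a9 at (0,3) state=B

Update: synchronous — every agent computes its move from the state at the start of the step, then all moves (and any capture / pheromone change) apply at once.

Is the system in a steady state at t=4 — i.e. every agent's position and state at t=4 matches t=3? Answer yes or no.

no

t=1: a0@(0,0):B a1@(0,1):A a2@(3,0):A a3@(0,2):B a4@(0,4):A a5@(3,1):A a6@(1,2):B a7@(0,5):B a8@(1,3):A a9@(0,3):B
t=2: a0@(0,0):B a1@(1,0):A a2@(3,0):A a3@(0,2):B a4@(1,1):A a5@(3,1):A a6@(1,2):B a7@(0,5):B a8@(1,4):A a9@(0,3):B
t=3: a0@(0,1):B a1@(0,4):A a2@(3,0):A a3@(0,2):B a4@(1,3):A a5@(3,1):A a6@(1,2):B a7@(1,5):B a8@(2,0):A a9@(0,3):B
t=4: a0@(0,1):B a1@(0,0):A a2@(3,0):A a3@(0,2):B a4@(0,5):A a5@(3,1):A a6@(1,2):B a7@(1,0):B a8@(2,0):A a9@(0,3):B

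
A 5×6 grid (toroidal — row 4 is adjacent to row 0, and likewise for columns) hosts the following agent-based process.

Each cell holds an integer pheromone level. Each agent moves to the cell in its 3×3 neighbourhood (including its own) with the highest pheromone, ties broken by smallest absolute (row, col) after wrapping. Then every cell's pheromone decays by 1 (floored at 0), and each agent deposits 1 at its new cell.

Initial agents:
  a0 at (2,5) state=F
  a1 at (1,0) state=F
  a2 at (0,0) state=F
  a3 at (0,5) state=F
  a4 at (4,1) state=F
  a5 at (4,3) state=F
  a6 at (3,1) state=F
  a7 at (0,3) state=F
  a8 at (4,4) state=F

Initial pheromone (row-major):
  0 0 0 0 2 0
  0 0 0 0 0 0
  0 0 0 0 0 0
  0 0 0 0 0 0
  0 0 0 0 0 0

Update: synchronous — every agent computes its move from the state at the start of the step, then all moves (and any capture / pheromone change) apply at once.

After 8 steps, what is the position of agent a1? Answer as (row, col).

(0, 0)

t=1: a0@(1,0) a1@(0,0) a2@(0,0) a3@(0,4) a4@(0,0) a5@(0,4) a6@(2,0) a7@(0,4) a8@(0,4) | pheromone: 3 0 0 0 5 0 / 1 0 0 0 0 0 / 1 0 0 0 0 0 / 0 0 0 0 0 0 / 0 0 0 0 0 0
t=2: a0@(0,0) a1@(0,0) a2@(0,0) a3@(0,4) a4@(0,0) a5@(0,4) a6@(1,0) a7@(0,4) a8@(0,4) | pheromone: 6 0 0 0 8 0 / 1 0 0 0 0 0 / 0 0 0 0 0 0 / 0 0 0 0 0 0 / 0 0 0 0 0 0
t=3: a0@(0,0) a1@(0,0) a2@(0,0) a3@(0,4) a4@(0,0) a5@(0,4) a6@(0,0) a7@(0,4) a8@(0,4) | pheromone: 10 0 0 0 11 0 / 0 0 0 0 0 0 / 0 0 0 0 0 0 / 0 0 0 0 0 0 / 0 0 0 0 0 0
t=4: a0@(0,0) a1@(0,0) a2@(0,0) a3@(0,4) a4@(0,0) a5@(0,4) a6@(0,0) a7@(0,4) a8@(0,4) | pheromone: 14 0 0 0 14 0 / 0 0 0 0 0 0 / 0 0 0 0 0 0 / 0 0 0 0 0 0 / 0 0 0 0 0 0
t=5: a0@(0,0) a1@(0,0) a2@(0,0) a3@(0,4) a4@(0,0) a5@(0,4) a6@(0,0) a7@(0,4) a8@(0,4) | pheromone: 18 0 0 0 17 0 / 0 0 0 0 0 0 / 0 0 0 0 0 0 / 0 0 0 0 0 0 / 0 0 0 0 0 0
t=6: a0@(0,0) a1@(0,0) a2@(0,0) a3@(0,4) a4@(0,0) a5@(0,4) a6@(0,0) a7@(0,4) a8@(0,4) | pheromone: 22 0 0 0 20 0 / 0 0 0 0 0 0 / 0 0 0 0 0 0 / 0 0 0 0 0 0 / 0 0 0 0 0 0
t=7: a0@(0,0) a1@(0,0) a2@(0,0) a3@(0,4) a4@(0,0) a5@(0,4) a6@(0,0) a7@(0,4) a8@(0,4) | pheromone: 26 0 0 0 23 0 / 0 0 0 0 0 0 / 0 0 0 0 0 0 / 0 0 0 0 0 0 / 0 0 0 0 0 0
t=8: a0@(0,0) a1@(0,0) a2@(0,0) a3@(0,4) a4@(0,0) a5@(0,4) a6@(0,0) a7@(0,4) a8@(0,4) | pheromone: 30 0 0 0 26 0 / 0 0 0 0 0 0 / 0 0 0 0 0 0 / 0 0 0 0 0 0 / 0 0 0 0 0 0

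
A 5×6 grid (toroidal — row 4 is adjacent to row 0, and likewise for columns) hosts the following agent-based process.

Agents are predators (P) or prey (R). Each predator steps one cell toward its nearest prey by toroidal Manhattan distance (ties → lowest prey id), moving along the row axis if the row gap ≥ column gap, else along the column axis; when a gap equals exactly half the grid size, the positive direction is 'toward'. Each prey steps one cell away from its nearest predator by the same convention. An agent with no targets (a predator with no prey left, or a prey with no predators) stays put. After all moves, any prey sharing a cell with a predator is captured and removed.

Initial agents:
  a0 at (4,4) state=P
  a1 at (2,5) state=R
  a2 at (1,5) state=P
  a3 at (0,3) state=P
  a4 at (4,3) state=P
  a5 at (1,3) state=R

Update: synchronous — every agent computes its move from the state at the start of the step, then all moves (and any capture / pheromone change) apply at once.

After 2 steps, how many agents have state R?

t=1: a0@(3,4):P a1@(3,5):R a2@(2,5):P a3@(1,3):P a4@(0,3):P a5@(2,3):R
t=2: a0@(3,5):P a1@(3,0):R a2@(3,5):P a3@(2,3):P a4@(1,3):P a5@(3,3):R

2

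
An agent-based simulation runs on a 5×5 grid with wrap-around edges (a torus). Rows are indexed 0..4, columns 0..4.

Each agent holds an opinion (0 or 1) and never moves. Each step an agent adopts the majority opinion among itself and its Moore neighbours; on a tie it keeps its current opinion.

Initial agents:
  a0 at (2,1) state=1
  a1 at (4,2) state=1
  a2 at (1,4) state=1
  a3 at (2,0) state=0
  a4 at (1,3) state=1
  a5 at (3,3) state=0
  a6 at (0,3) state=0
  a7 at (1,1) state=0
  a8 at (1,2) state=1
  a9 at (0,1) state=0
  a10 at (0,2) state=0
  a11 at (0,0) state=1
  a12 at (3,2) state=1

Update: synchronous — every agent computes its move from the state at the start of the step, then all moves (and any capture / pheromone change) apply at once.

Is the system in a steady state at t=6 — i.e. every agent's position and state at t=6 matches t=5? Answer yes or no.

yes

t=1: a0@(2,1):1 a1@(4,2):0 a2@(1,4):1 a3@(2,0):0 a4@(1,3):1 a5@(3,3):1 a6@(0,3):1 a7@(1,1):0 a8@(1,2):0 a9@(0,1):0 a10@(0,2):0 a11@(0,0):1 a12@(3,2):1
t=2: a0@(2,1):0 a1@(4,2):0 a2@(1,4):1 a3@(2,0):0 a4@(1,3):1 a5@(3,3):1 a6@(0,3):1 a7@(1,1):0 a8@(1,2):0 a9@(0,1):0 a10@(0,2):0 a11@(0,0):1 a12@(3,2):1
t=3: (unchanged — steady state)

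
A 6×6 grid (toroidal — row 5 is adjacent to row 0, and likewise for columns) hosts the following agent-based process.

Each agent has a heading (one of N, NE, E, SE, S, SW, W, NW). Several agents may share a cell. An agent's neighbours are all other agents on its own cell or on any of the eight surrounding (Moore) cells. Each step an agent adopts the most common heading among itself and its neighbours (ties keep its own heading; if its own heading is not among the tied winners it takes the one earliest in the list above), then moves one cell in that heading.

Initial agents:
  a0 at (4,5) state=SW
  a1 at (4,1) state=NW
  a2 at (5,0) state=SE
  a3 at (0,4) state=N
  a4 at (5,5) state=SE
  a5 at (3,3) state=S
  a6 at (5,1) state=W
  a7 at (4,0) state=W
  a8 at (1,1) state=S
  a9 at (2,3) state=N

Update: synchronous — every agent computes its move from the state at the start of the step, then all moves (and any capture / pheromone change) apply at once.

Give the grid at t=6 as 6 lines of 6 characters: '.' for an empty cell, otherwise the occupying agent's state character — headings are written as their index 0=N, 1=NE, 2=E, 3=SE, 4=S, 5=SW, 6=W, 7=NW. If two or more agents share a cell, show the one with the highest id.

t=1: a0@(5,0):SE a1@(4,0):W a2@(0,1):SE a3@(5,4):N a4@(0,0):SE a5@(4,3):S a6@(5,0):W a7@(4,5):W a8@(2,1):S a9@(1,3):N
t=2: a0@(0,1):SE a1@(4,5):W a2@(1,2):SE a3@(4,4):N a4@(1,1):SE a5@(5,3):S a6@(5,5):W a7@(4,4):W a8@(3,1):S a9@(0,3):N
t=3: a0@(1,2):SE a1@(4,4):W a2@(2,3):SE a3@(4,3):W a4@(2,2):SE a5@(4,3):N a6@(5,4):W a7@(4,3):W a8@(4,1):S a9@(5,3):N
t=4: a0@(2,3):SE a1@(4,3):W a2@(3,4):SE a3@(4,2):W a4@(3,3):SE a5@(4,2):W a6@(5,3):W a7@(4,2):W a8@(5,1):S a9@(5,2):W
t=5: a0@(3,4):SE a1@(4,2):W a2@(4,5):SE a3@(4,1):W a4@(3,2):W a5@(4,1):W a6@(5,2):W a7@(4,1):W a8@(5,0):W a9@(5,1):W
t=6: a0@(4,5):SE a1@(4,1):W a2@(5,0):SE a3@(4,0):W a4@(3,1):W a5@(4,0):W a6@(5,1):W a7@(4,0):W a8@(5,5):W a9@(5,0):W

......
......
......
.6....
66...3
66...6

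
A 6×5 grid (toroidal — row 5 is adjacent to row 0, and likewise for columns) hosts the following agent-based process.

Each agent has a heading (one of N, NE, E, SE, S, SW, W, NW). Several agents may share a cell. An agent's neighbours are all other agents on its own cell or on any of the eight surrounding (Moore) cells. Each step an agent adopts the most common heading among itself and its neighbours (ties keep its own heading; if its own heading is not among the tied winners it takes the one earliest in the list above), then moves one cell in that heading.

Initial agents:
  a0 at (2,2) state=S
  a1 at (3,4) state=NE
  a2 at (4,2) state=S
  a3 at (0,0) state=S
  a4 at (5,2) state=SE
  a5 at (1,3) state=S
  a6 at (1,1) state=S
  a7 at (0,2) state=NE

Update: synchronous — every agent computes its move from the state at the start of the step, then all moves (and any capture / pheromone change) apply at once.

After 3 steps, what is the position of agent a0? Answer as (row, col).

t=1: a0@(3,2):S a1@(2,0):NE a2@(5,2):S a3@(1,0):S a4@(0,3):SE a5@(2,3):S a6@(2,1):S a7@(1,2):S
t=2: a0@(4,2):S a1@(3,0):S a2@(0,2):S a3@(2,0):S a4@(1,3):S a5@(3,3):S a6@(3,1):S a7@(2,2):S
t=3: a0@(5,2):S a1@(4,0):S a2@(1,2):S a3@(3,0):S a4@(2,3):S a5@(4,3):S a6@(4,1):S a7@(3,2):S

(5, 2)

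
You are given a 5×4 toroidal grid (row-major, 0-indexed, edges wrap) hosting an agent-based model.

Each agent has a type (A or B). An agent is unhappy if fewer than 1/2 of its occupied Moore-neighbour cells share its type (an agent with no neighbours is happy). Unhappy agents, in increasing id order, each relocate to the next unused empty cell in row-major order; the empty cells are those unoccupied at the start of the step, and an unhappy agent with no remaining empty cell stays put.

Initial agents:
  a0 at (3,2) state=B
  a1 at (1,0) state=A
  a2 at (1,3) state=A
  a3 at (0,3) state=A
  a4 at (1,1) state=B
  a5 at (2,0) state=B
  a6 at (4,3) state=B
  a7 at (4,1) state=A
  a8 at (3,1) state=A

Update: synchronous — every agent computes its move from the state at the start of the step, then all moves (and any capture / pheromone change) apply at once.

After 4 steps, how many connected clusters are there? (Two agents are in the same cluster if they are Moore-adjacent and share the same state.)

2

t=1: a0@(0,0):B a1@(1,0):A a2@(1,3):A a3@(0,3):A a4@(1,1):B a5@(0,1):B a6@(4,3):B a7@(4,1):A a8@(0,2):A
t=2: a0@(1,2):B a1@(2,0):A a2@(1,3):A a3@(0,3):A a4@(1,1):B a5@(2,1):B a6@(2,2):B a7@(2,3):A a8@(0,2):A
t=3: a0@(0,0):B a1@(2,0):A a2@(1,3):A a3@(0,3):A a4@(1,1):B a5@(2,1):B a6@(2,2):B a7@(2,3):A a8@(0,2):A
t=4: a0@(0,1):B a1@(2,0):A a2@(1,3):A a3@(0,3):A a4@(1,1):B a5@(2,1):B a6@(2,2):B a7@(2,3):A a8@(0,2):A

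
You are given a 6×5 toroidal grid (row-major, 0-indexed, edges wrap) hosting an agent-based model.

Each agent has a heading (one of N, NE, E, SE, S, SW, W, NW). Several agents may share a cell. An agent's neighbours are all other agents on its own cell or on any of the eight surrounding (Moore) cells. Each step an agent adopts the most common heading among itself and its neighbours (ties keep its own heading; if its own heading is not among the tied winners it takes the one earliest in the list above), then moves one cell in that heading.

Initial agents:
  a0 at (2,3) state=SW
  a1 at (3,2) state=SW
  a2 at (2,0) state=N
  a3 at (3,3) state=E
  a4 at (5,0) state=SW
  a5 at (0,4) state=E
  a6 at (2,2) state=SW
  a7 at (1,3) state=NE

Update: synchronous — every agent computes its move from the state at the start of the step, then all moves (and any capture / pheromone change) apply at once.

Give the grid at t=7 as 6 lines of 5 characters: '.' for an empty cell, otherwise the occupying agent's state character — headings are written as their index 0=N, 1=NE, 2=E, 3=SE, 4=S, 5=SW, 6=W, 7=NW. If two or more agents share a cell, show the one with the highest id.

t=1: a0@(3,2):SW a1@(4,1):SW a2@(1,0):N a3@(4,2):SW a4@(0,4):SW a5@(0,0):E a6@(3,1):SW a7@(2,2):SW
t=2: a0@(4,1):SW a1@(5,0):SW a2@(0,0):N a3@(5,1):SW a4@(1,3):SW a5@(0,1):E a6@(4,0):SW a7@(3,1):SW
t=3: a0@(5,0):SW a1@(0,4):SW a2@(1,4):SW a3@(0,0):SW a4@(2,2):SW a5@(1,0):SW a6@(5,4):SW a7@(4,0):SW
t=4: a0@(0,4):SW a1@(1,3):SW a2@(2,3):SW a3@(1,4):SW a4@(3,1):SW a5@(2,4):SW a6@(0,3):SW a7@(5,4):SW
t=5: a0@(1,3):SW a1@(2,2):SW a2@(3,2):SW a3@(2,3):SW a4@(4,0):SW a5@(3,3):SW a6@(1,2):SW a7@(0,3):SW
t=6: a0@(2,2):SW a1@(3,1):SW a2@(4,1):SW a3@(3,2):SW a4@(5,4):SW a5@(4,2):SW a6@(2,1):SW a7@(1,2):SW
t=7: a0@(3,1):SW a1@(4,0):SW a2@(5,0):SW a3@(4,1):SW a4@(0,3):SW a5@(5,1):SW a6@(3,0):SW a7@(2,1):SW

...5.
.....
.5...
55...
55...
55...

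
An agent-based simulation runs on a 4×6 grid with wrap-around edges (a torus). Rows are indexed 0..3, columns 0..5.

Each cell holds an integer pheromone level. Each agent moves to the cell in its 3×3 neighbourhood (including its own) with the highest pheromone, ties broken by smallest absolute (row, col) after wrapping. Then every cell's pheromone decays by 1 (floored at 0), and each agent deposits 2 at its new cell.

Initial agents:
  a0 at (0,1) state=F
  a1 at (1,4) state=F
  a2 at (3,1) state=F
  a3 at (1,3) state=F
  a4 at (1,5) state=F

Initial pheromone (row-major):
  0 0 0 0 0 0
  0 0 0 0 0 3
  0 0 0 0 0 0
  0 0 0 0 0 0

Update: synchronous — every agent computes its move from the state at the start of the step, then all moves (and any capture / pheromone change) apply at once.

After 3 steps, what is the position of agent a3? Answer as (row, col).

t=1: a0@(0,0) a1@(1,5) a2@(0,0) a3@(0,2) a4@(1,5) | pheromone: 4 0 2 0 0 0 / 0 0 0 0 0 6 / 0 0 0 0 0 0 / 0 0 0 0 0 0
t=2: a0@(1,5) a1@(1,5) a2@(1,5) a3@(0,2) a4@(1,5) | pheromone: 3 0 3 0 0 0 / 0 0 0 0 0 13 / 0 0 0 0 0 0 / 0 0 0 0 0 0
t=3: a0@(1,5) a1@(1,5) a2@(1,5) a3@(0,2) a4@(1,5) | pheromone: 2 0 4 0 0 0 / 0 0 0 0 0 20 / 0 0 0 0 0 0 / 0 0 0 0 0 0

(0, 2)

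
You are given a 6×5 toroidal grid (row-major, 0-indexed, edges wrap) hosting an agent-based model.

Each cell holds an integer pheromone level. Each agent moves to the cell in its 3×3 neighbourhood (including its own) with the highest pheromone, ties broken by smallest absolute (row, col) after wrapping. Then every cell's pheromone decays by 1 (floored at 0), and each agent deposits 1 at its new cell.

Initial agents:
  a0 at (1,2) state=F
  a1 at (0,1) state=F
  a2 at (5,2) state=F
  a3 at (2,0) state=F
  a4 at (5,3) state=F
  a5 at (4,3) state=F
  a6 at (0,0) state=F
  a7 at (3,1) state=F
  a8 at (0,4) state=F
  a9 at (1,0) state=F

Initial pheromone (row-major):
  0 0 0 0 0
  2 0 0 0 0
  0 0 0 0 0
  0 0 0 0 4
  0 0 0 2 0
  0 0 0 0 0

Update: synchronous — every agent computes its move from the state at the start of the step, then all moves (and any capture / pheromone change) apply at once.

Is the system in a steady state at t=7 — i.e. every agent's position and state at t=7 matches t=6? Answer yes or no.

yes

t=1: a0@(0,1) a1@(1,0) a2@(4,3) a3@(3,4) a4@(4,3) a5@(3,4) a6@(1,0) a7@(2,0) a8@(1,0) a9@(1,0) | pheromone: 0 1 0 0 0 / 5 0 0 0 0 / 1 0 0 0 0 / 0 0 0 0 5 / 0 0 0 3 0 / 0 0 0 0 0
t=2: a0@(1,0) a1@(1,0) a2@(3,4) a3@(3,4) a4@(3,4) a5@(3,4) a6@(1,0) a7@(1,0) a8@(1,0) a9@(1,0) | pheromone: 0 0 0 0 0 / 10 0 0 0 0 / 0 0 0 0 0 / 0 0 0 0 8 / 0 0 0 2 0 / 0 0 0 0 0
t=3: a0@(1,0) a1@(1,0) a2@(3,4) a3@(3,4) a4@(3,4) a5@(3,4) a6@(1,0) a7@(1,0) a8@(1,0) a9@(1,0) | pheromone: 0 0 0 0 0 / 15 0 0 0 0 / 0 0 0 0 0 / 0 0 0 0 11 / 0 0 0 1 0 / 0 0 0 0 0
t=4: a0@(1,0) a1@(1,0) a2@(3,4) a3@(3,4) a4@(3,4) a5@(3,4) a6@(1,0) a7@(1,0) a8@(1,0) a9@(1,0) | pheromone: 0 0 0 0 0 / 20 0 0 0 0 / 0 0 0 0 0 / 0 0 0 0 14 / 0 0 0 0 0 / 0 0 0 0 0
t=5: a0@(1,0) a1@(1,0) a2@(3,4) a3@(3,4) a4@(3,4) a5@(3,4) a6@(1,0) a7@(1,0) a8@(1,0) a9@(1,0) | pheromone: 0 0 0 0 0 / 25 0 0 0 0 / 0 0 0 0 0 / 0 0 0 0 17 / 0 0 0 0 0 / 0 0 0 0 0
t=6: a0@(1,0) a1@(1,0) a2@(3,4) a3@(3,4) a4@(3,4) a5@(3,4) a6@(1,0) a7@(1,0) a8@(1,0) a9@(1,0) | pheromone: 0 0 0 0 0 / 30 0 0 0 0 / 0 0 0 0 0 / 0 0 0 0 20 / 0 0 0 0 0 / 0 0 0 0 0
t=7: a0@(1,0) a1@(1,0) a2@(3,4) a3@(3,4) a4@(3,4) a5@(3,4) a6@(1,0) a7@(1,0) a8@(1,0) a9@(1,0) | pheromone: 0 0 0 0 0 / 35 0 0 0 0 / 0 0 0 0 0 / 0 0 0 0 23 / 0 0 0 0 0 / 0 0 0 0 0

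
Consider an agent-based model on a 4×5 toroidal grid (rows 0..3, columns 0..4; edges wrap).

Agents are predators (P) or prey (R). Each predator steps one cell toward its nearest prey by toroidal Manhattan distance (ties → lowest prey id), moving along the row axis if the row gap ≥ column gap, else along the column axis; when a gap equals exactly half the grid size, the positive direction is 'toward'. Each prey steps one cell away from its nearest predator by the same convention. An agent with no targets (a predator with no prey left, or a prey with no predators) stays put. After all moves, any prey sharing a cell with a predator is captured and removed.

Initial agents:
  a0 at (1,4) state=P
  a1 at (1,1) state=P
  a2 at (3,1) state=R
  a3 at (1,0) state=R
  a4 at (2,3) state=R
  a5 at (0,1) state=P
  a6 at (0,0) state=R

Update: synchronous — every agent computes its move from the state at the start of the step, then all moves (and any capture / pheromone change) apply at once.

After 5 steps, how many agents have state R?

t=1: a0@(1,0):P a1@(1,0):P a2@(2,1):R a3@(1,1):R a4@(3,3):R a5@(3,1):P a6@(0,4):R
t=2: a0@(1,1):P a1@(1,1):P a3@(1,2):R a4@(3,4):R a5@(2,1):P a6@(3,4):R
t=3: a0@(1,2):P a1@(1,2):P a3@(1,3):R a4@(3,3):R a5@(1,1):P a6@(3,3):R
t=4: a0@(1,3):P a1@(1,3):P a3@(1,4):R a4@(2,3):R a5@(1,2):P a6@(2,3):R
t=5: a0@(1,4):P a1@(1,4):P a3@(1,0):R a4@(3,3):R a5@(1,3):P a6@(3,3):R

3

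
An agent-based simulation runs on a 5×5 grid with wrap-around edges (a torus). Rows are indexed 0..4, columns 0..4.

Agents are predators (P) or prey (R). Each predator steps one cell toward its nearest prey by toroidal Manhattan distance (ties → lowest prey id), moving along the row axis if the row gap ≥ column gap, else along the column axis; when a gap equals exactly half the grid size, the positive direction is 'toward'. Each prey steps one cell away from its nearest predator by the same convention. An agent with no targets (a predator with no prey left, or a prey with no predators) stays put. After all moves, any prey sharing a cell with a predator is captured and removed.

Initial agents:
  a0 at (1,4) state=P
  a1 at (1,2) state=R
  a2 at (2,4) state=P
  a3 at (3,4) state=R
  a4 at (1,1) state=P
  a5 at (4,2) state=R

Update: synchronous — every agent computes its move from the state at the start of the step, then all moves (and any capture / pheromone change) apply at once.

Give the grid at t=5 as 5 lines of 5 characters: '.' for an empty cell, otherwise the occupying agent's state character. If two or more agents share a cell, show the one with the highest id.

.PP..
.....
.....
.....
.....

t=1: a0@(1,3):P a2@(3,4):P a3@(4,4):R a4@(1,2):P a5@(3,2):R
t=2: a0@(0,3):P a2@(4,4):P a3@(0,4):R a4@(2,2):P a5@(3,1):R
t=3: a0@(0,4):P a2@(0,4):P a3@(0,0):R a4@(3,2):P a5@(4,1):R
t=4: a0@(0,0):P a2@(0,0):P a3@(0,1):R a4@(4,2):P a5@(0,1):R
t=5: a0@(0,1):P a2@(0,1):P a4@(0,2):P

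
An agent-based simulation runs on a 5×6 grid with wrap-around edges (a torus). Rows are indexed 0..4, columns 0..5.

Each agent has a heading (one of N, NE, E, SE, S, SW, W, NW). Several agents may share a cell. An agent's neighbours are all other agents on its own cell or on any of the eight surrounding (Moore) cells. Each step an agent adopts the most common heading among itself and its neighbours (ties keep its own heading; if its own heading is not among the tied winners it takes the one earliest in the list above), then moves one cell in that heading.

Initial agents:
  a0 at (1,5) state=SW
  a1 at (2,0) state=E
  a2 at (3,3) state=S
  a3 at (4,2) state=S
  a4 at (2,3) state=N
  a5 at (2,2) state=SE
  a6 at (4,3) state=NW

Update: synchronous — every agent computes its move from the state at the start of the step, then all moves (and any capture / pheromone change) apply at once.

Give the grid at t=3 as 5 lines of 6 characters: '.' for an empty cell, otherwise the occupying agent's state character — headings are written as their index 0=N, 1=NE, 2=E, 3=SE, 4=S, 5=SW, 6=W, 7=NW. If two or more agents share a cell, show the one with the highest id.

.....3
...4..
..44..
..44..
..5...

t=1: a0@(2,4):SW a1@(2,1):E a2@(4,3):S a3@(0,2):S a4@(1,3):N a5@(3,3):SE a6@(0,3):S
t=2: a0@(3,3):SW a1@(2,2):E a2@(0,3):S a3@(1,2):S a4@(2,3):S a5@(4,4):SE a6@(1,3):S
t=3: a0@(4,2):SW a1@(3,2):S a2@(1,3):S a3@(2,2):S a4@(3,3):S a5@(0,5):SE a6@(2,3):S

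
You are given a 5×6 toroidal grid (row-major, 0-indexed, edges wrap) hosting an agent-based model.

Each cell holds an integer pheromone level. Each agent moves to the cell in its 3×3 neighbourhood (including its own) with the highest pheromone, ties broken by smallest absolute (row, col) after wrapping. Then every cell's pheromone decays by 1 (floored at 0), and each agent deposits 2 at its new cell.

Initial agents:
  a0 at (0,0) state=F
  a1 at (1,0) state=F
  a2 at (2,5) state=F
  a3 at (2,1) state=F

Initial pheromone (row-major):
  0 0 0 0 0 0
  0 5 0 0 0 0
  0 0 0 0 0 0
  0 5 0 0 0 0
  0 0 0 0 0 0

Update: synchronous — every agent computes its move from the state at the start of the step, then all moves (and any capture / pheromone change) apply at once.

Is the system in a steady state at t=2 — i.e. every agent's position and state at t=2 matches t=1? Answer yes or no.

no

t=1: a0@(1,1) a1@(1,1) a2@(1,0) a3@(1,1) | pheromone: 0 0 0 0 0 0 / 2 10 0 0 0 0 / 0 0 0 0 0 0 / 0 4 0 0 0 0 / 0 0 0 0 0 0
t=2: a0@(1,1) a1@(1,1) a2@(1,1) a3@(1,1) | pheromone: 0 0 0 0 0 0 / 1 17 0 0 0 0 / 0 0 0 0 0 0 / 0 3 0 0 0 0 / 0 0 0 0 0 0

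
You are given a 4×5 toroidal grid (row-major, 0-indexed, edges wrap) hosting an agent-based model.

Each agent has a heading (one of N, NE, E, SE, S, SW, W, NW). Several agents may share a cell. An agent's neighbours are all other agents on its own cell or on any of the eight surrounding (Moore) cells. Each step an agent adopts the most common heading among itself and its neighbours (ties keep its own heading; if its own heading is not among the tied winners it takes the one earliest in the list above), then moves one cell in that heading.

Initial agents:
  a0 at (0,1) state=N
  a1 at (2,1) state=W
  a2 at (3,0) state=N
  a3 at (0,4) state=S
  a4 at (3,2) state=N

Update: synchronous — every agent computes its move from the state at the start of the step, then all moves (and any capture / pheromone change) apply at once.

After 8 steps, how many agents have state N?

t=1: a0@(3,1):N a1@(1,1):N a2@(2,0):N a3@(1,4):S a4@(2,2):N
t=2: a0@(2,1):N a1@(0,1):N a2@(1,0):N a3@(2,4):S a4@(1,2):N
t=3: a0@(1,1):N a1@(3,1):N a2@(0,0):N a3@(3,4):S a4@(0,2):N
t=4: a0@(0,1):N a1@(2,1):N a2@(3,0):N a3@(0,4):S a4@(3,2):N
t=5: a0@(3,1):N a1@(1,1):N a2@(2,0):N a3@(1,4):S a4@(2,2):N
t=6: a0@(2,1):N a1@(0,1):N a2@(1,0):N a3@(2,4):S a4@(1,2):N
t=7: a0@(1,1):N a1@(3,1):N a2@(0,0):N a3@(3,4):S a4@(0,2):N
t=8: a0@(0,1):N a1@(2,1):N a2@(3,0):N a3@(0,4):S a4@(3,2):N

4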